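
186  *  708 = 131688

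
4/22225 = 4/22225 = 0.00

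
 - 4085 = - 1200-2885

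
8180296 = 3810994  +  4369302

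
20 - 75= - 55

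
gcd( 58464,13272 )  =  168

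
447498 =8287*54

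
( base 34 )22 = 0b1000110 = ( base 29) 2c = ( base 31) 28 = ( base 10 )70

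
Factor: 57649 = 57649^1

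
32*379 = 12128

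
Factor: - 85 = - 5^1 * 17^1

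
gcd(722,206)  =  2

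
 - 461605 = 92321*( - 5 )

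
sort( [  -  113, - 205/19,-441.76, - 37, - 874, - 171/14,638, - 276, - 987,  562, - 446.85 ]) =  [- 987,-874, - 446.85, - 441.76, - 276,-113, - 37,-171/14, - 205/19, 562,638]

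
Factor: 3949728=2^5*3^1*41143^1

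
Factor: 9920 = 2^6*5^1 * 31^1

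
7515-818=6697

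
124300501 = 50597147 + 73703354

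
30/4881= 10/1627 = 0.01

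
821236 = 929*884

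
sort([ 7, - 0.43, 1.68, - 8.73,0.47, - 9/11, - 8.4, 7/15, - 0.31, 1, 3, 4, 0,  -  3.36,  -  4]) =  [ - 8.73, -8.4 ,- 4,-3.36, - 9/11, - 0.43, - 0.31,0,  7/15, 0.47 , 1, 1.68, 3,  4 , 7]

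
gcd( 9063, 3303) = 9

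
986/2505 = 986/2505 = 0.39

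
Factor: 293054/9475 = 2^1*5^ ( - 2)* 379^( - 1 )*146527^1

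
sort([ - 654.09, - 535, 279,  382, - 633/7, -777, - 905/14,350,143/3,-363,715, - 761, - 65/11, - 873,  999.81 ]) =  [ - 873, -777, - 761, - 654.09,- 535, - 363, - 633/7, - 905/14, - 65/11, 143/3,279,350, 382 , 715, 999.81] 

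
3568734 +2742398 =6311132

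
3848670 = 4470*861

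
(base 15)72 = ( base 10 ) 107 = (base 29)3K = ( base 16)6B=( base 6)255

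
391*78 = 30498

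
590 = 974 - 384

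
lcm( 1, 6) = 6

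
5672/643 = 8  +  528/643 = 8.82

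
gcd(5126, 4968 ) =2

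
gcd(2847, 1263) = 3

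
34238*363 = 12428394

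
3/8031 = 1/2677 = 0.00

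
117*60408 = 7067736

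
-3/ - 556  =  3/556= 0.01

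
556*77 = 42812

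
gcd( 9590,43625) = 5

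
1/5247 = 1/5247 = 0.00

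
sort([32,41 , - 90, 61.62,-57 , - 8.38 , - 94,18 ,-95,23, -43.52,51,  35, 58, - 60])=[ - 95, - 94, - 90, - 60,-57, - 43.52,-8.38,18, 23, 32, 35,41, 51,  58,61.62 ] 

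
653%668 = 653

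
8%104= 8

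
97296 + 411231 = 508527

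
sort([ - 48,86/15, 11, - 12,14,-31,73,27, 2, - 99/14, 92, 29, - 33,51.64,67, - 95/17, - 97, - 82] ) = [ -97, - 82, - 48, - 33,-31,-12,- 99/14, -95/17,2,86/15,11,14, 27,29,51.64,67,  73, 92 ]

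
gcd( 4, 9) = 1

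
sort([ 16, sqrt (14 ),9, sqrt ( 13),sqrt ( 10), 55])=[sqrt( 10),sqrt( 13 ), sqrt ( 14) , 9,16,55]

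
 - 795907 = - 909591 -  - 113684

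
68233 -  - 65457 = 133690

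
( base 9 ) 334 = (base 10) 274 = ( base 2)100010010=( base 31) 8q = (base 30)94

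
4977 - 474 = 4503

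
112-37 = 75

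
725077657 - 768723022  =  - 43645365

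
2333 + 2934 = 5267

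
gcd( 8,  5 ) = 1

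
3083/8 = 385 + 3/8 = 385.38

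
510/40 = 51/4 = 12.75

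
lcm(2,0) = 0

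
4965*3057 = 15178005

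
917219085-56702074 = 860517011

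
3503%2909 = 594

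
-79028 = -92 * 859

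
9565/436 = 9565/436 = 21.94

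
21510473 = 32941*653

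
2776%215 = 196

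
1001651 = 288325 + 713326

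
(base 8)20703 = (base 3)102212010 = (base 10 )8643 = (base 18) 18C3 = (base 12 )5003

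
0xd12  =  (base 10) 3346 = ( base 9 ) 4527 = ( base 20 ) 876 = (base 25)58L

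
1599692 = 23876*67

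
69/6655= 69/6655 = 0.01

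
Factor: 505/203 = 5^1*7^( - 1)*  29^( - 1 )*101^1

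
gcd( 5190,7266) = 1038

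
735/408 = 1 + 109/136 = 1.80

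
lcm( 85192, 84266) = 7752472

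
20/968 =5/242 = 0.02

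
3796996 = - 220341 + 4017337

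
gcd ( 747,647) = 1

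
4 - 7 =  - 3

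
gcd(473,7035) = 1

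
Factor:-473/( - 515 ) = 5^(-1)*11^1*43^1*103^(-1 )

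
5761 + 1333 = 7094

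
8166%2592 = 390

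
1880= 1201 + 679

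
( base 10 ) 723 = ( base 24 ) 163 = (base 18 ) 243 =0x2d3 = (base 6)3203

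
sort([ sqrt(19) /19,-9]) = [ - 9,sqrt(19 ) /19]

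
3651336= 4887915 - 1236579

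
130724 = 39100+91624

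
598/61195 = 598/61195=0.01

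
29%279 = 29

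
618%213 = 192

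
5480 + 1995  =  7475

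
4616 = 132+4484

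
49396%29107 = 20289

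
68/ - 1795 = -68/1795 = - 0.04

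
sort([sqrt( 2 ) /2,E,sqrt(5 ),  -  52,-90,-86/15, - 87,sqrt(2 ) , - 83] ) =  [ - 90, - 87, - 83, - 52,- 86/15,sqrt(2)/2, sqrt(2 ),sqrt( 5 ), E] 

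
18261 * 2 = 36522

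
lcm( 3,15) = 15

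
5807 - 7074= - 1267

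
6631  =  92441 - 85810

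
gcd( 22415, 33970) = 5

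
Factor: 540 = 2^2*3^3*5^1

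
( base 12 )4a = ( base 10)58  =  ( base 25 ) 28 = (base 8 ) 72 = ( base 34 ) 1o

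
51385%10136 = 705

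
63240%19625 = 4365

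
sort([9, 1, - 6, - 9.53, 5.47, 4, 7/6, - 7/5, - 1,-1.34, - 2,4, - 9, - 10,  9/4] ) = [  -  10, - 9.53, - 9,- 6, - 2, - 7/5, - 1.34, - 1, 1, 7/6,9/4 , 4, 4, 5.47 , 9]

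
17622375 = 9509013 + 8113362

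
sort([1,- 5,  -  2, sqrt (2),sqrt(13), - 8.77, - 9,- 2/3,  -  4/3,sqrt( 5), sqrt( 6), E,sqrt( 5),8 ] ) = [ - 9 , - 8.77, - 5, - 2, - 4/3, - 2/3,1,  sqrt( 2) , sqrt (5),  sqrt( 5),sqrt(  6),E, sqrt( 13), 8]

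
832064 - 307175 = 524889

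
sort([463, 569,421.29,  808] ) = [421.29, 463 , 569, 808]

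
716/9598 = 358/4799 = 0.07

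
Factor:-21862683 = -3^3*809729^1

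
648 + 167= 815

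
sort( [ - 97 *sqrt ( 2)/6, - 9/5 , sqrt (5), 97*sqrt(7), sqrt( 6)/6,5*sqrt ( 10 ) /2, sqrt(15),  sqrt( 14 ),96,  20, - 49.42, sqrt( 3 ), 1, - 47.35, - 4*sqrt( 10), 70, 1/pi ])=[ - 49.42,-47.35, - 97*sqrt (2 ) /6, - 4*sqrt ( 10), - 9/5 , 1/pi , sqrt( 6 )/6,1,sqrt( 3 ), sqrt( 5), sqrt ( 14) , sqrt ( 15),5*sqrt (10 ) /2, 20, 70,96, 97* sqrt( 7 )]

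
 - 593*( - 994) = 589442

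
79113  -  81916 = - 2803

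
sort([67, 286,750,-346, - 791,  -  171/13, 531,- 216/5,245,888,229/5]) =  [ - 791, - 346,  -  216/5, - 171/13 , 229/5,67, 245,286, 531,750,888 ]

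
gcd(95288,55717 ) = 1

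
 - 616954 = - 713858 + 96904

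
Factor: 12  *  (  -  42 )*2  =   - 1008 = - 2^4 * 3^2*7^1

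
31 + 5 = 36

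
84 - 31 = 53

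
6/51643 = 6/51643 = 0.00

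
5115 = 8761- 3646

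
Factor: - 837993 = - 3^1 * 13^1 * 21487^1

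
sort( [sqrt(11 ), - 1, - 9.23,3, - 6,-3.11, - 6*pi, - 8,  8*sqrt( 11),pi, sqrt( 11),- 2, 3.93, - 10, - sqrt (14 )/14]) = [  -  6*pi, - 10, - 9.23, - 8, - 6,-3.11, - 2, - 1 , - sqrt( 14 )/14, 3 , pi, sqrt(11), sqrt( 11), 3.93, 8*sqrt( 11 ) ] 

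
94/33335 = 94/33335 = 0.00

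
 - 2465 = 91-2556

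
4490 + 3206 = 7696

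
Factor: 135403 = 135403^1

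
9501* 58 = 551058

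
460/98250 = 46/9825 = 0.00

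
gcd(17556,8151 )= 627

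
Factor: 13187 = 13187^1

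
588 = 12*49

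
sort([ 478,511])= [478,  511]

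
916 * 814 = 745624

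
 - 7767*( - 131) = 1017477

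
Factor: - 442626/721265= - 2^1 * 3^1*5^( - 1) * 73771^1 * 144253^( - 1)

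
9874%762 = 730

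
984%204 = 168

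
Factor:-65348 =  - 2^2 * 17^1*31^2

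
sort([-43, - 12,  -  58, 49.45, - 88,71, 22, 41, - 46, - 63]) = [  -  88, - 63, - 58,-46, - 43,  -  12,22,41,49.45,71] 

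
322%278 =44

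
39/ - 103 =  - 39/103 = - 0.38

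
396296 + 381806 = 778102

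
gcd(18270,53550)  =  630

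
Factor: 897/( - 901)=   -3^1*13^1*17^(- 1)*23^1*53^( - 1 )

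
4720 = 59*80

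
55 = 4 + 51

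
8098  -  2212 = 5886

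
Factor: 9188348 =2^2 * 13^1*176699^1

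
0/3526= 0 = 0.00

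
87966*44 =3870504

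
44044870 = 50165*878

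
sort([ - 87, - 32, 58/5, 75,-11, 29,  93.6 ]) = [  -  87, -32, - 11,  58/5,29, 75,  93.6 ]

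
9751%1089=1039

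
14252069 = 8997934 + 5254135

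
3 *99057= 297171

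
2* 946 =1892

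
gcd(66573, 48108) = 3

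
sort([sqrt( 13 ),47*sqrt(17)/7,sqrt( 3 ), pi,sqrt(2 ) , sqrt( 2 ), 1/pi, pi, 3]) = [ 1/pi, sqrt( 2),  sqrt(2),sqrt( 3),3,  pi, pi, sqrt(13 ),47* sqrt( 17 ) /7 ] 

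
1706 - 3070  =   - 1364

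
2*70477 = 140954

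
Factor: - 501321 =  - 3^1*167107^1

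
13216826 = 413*32002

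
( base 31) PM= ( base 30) qh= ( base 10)797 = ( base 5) 11142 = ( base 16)31d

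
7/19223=7/19223 = 0.00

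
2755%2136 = 619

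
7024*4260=29922240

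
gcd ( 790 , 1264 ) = 158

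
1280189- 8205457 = -6925268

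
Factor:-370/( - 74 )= 5 = 5^1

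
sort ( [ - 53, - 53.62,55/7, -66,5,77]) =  [- 66, - 53.62, - 53, 5,55/7, 77]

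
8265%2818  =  2629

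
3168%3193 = 3168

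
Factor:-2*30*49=-2^2*3^1*5^1*7^2= - 2940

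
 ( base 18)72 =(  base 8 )200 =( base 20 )68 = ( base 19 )6e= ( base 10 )128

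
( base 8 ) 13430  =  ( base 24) A68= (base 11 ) 4495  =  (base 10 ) 5912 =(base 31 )64M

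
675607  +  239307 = 914914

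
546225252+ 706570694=1252795946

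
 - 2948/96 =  - 31 + 7/24 = - 30.71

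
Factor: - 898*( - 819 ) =735462 = 2^1*3^2*7^1*13^1*449^1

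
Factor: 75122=2^1*37561^1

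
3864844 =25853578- 21988734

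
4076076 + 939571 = 5015647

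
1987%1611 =376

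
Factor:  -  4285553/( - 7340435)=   5^( - 1 )  *41^ (-1 )*61^( -1)*109^1*587^( - 1 ) * 39317^1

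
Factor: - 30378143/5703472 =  - 2^( - 4) * 356467^ ( - 1)*30378143^1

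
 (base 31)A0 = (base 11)262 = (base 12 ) 21a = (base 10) 310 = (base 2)100110110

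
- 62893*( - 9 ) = 566037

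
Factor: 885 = 3^1*5^1*59^1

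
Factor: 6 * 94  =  2^2*3^1*47^1 =564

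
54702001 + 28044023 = 82746024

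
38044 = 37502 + 542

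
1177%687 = 490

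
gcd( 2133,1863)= 27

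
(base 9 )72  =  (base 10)65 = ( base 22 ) 2l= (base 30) 25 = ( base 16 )41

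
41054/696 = 20527/348 =58.99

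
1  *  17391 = 17391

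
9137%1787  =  202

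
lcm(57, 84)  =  1596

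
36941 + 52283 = 89224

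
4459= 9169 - 4710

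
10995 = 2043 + 8952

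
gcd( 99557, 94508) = 1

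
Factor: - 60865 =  - 5^1*7^1*37^1*47^1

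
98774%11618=5830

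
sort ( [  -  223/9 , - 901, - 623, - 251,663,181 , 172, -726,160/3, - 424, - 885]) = [ - 901, - 885, -726, - 623, - 424, - 251, - 223/9, 160/3, 172,181,663]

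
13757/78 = 176 + 29/78 =176.37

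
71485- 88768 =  - 17283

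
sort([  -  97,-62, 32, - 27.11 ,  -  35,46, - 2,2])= [-97 , - 62, - 35 ,  -  27.11, - 2,2,32,46 ] 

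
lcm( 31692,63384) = 63384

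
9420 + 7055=16475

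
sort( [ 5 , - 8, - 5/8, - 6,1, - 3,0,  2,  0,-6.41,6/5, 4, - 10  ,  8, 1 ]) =[ - 10, - 8 , - 6.41, - 6,  -  3,  -  5/8, 0,  0,  1,1,6/5,2, 4,  5, 8 ] 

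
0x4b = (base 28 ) 2j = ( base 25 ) 30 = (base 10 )75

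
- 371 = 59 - 430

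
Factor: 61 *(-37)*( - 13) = 29341 = 13^1*37^1 *61^1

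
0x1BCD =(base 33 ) 6hm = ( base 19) 10db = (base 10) 7117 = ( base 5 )211432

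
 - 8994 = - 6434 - 2560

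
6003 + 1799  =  7802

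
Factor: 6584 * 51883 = 341597672 = 2^3*13^2*307^1*823^1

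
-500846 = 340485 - 841331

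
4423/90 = 4423/90  =  49.14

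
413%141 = 131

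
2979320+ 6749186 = 9728506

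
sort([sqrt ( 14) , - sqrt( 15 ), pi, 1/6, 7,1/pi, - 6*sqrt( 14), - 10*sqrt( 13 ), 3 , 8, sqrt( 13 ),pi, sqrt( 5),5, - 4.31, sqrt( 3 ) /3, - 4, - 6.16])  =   [-10 * sqrt( 13), - 6 * sqrt( 14 ), - 6.16, - 4.31, - 4, - sqrt( 15 ), 1/6, 1/pi , sqrt(3 ) /3 , sqrt( 5 ), 3, pi , pi, sqrt( 13 ),sqrt( 14 ),5, 7,8 ] 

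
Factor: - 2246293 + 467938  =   - 1778355 = - 3^4*5^1 *4391^1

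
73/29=73/29 = 2.52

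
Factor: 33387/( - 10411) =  - 93/29 = - 3^1*29^ ( - 1)*31^1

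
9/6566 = 9/6566= 0.00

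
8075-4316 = 3759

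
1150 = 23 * 50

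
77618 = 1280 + 76338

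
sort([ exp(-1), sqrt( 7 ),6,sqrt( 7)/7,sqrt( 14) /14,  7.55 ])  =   [ sqrt(14 )/14,exp(-1 ) , sqrt( 7)/7, sqrt(7 ), 6,  7.55]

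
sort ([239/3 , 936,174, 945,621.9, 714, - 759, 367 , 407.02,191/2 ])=[ - 759, 239/3, 191/2,174,367,407.02, 621.9,714,936, 945]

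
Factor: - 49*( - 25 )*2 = 2^1*5^2*7^2 = 2450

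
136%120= 16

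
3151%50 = 1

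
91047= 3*30349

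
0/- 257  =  0/1   =  - 0.00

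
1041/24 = 347/8 = 43.38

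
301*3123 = 940023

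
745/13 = 745/13 = 57.31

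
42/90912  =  7/15152 =0.00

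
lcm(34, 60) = 1020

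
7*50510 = 353570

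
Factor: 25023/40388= 2^( - 2)*3^1*19^1*23^( - 1) = 57/92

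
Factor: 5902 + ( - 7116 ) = - 1214 = - 2^1*607^1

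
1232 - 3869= - 2637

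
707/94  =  707/94 = 7.52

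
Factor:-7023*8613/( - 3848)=60489099/3848= 2^(  -  3 )*3^4*11^1*13^( - 1)*29^1*37^( - 1 ) * 2341^1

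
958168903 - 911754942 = 46413961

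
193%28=25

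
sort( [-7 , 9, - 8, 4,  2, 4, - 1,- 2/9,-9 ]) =[ - 9,-8 , - 7, -1,  -  2/9, 2, 4, 4, 9]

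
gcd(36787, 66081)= 1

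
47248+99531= 146779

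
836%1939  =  836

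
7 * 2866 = 20062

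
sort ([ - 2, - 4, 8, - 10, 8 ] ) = [ - 10, - 4,-2,8,8 ]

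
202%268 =202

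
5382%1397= 1191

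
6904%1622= 416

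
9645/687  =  3215/229=14.04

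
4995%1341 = 972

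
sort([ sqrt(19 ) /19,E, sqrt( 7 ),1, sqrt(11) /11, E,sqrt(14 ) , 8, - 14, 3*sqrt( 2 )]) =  [ - 14,sqrt( 19)/19,sqrt( 11 ) /11,1,sqrt(7),E,E,sqrt(14),3 *sqrt( 2 ),8 ] 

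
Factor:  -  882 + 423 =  - 3^3 * 17^1 = - 459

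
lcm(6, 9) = 18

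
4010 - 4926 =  - 916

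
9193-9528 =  - 335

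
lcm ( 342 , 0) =0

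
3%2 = 1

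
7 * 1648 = 11536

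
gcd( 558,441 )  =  9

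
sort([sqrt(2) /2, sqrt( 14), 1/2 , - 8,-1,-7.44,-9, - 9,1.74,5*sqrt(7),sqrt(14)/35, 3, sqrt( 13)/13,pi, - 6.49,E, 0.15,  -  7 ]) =[ - 9, - 9, - 8,-7.44, - 7 ,  -  6.49 , - 1 , sqrt(14)/35,0.15, sqrt( 13)/13,1/2, sqrt (2)/2, 1.74, E,3, pi, sqrt (14), 5*  sqrt(7) ]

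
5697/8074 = 5697/8074 = 0.71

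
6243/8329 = 6243/8329 = 0.75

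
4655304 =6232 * 747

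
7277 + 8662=15939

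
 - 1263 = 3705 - 4968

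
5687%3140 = 2547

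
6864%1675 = 164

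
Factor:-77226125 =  - 5^3*617809^1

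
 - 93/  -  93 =1 + 0/1 = 1.00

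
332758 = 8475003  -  8142245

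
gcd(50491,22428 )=7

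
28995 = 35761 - 6766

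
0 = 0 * 9964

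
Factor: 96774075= 3^3*5^2*307^1*467^1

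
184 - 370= - 186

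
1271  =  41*31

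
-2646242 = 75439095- 78085337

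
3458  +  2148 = 5606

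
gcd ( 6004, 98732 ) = 4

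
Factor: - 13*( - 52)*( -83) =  - 2^2*13^2*83^1 = - 56108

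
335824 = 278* 1208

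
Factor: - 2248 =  - 2^3 * 281^1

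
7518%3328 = 862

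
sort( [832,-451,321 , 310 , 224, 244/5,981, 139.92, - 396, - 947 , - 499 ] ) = [-947,-499, - 451, - 396,244/5,139.92, 224,310, 321,832,981]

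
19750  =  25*790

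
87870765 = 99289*885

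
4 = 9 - 5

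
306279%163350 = 142929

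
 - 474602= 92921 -567523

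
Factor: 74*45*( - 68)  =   - 226440 = - 2^3*3^2*5^1*17^1 * 37^1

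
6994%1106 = 358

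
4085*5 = 20425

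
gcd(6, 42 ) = 6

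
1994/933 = 2 + 128/933  =  2.14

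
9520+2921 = 12441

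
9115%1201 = 708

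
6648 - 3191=3457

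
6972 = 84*83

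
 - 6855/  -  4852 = 1 + 2003/4852 = 1.41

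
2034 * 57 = 115938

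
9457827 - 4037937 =5419890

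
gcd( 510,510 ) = 510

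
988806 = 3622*273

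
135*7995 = 1079325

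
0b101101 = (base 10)45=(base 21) 23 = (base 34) 1b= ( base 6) 113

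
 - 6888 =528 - 7416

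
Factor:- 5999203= - 7^1*857029^1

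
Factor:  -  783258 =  - 2^1*3^1*7^1*17^1*1097^1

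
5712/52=1428/13  =  109.85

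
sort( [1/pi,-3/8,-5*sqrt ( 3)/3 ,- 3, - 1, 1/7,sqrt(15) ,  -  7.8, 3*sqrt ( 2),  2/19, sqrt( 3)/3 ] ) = [-7.8,  -  3,  -  5*sqrt( 3)/3,-1,-3/8 , 2/19, 1/7,  1/pi,sqrt(3)/3,sqrt(15 ),3*sqrt ( 2 )]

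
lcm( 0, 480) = 0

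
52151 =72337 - 20186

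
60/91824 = 5/7652 = 0.00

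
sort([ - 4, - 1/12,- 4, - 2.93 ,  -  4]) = [ - 4, - 4, - 4, - 2.93, - 1/12 ] 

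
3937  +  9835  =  13772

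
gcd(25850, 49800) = 50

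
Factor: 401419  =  23^1 * 31^1 * 563^1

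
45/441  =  5/49 = 0.10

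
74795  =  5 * 14959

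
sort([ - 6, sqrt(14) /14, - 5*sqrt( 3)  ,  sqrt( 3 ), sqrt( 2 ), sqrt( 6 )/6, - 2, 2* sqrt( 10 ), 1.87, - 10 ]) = [ - 10,-5*sqrt (3 ), - 6, - 2, sqrt(14 ) /14,sqrt ( 6)/6,sqrt ( 2), sqrt( 3 ), 1.87, 2 * sqrt( 10 )]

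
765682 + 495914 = 1261596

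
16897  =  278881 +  - 261984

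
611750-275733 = 336017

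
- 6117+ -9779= -15896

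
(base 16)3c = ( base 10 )60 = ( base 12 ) 50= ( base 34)1q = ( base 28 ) 24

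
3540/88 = 885/22=40.23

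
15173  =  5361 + 9812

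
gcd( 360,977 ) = 1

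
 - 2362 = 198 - 2560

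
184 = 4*46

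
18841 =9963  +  8878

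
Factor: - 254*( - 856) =217424=2^4*107^1*127^1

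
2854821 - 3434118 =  - 579297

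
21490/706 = 10745/353 = 30.44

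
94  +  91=185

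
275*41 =11275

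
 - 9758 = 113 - 9871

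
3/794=3/794 =0.00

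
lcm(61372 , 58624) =3927808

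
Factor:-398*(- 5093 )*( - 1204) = -2440524856 = -2^3*7^1*11^1*43^1*199^1*463^1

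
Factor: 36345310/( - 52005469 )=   -  2^1*5^1*3634531^1*52005469^( -1)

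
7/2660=1/380  =  0.00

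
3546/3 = 1182 = 1182.00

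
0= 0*60537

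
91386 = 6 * 15231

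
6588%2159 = 111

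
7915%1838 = 563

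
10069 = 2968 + 7101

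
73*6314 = 460922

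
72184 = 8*9023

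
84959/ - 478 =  - 84959/478 = - 177.74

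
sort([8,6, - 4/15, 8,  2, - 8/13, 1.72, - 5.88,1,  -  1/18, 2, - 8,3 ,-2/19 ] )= [ - 8, - 5.88, - 8/13, - 4/15, - 2/19, - 1/18,1, 1.72, 2, 2, 3 , 6,8,8] 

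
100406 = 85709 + 14697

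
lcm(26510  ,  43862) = 2412410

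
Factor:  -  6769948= - 2^2*67^1* 25261^1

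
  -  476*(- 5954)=2834104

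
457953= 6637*69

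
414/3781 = 414/3781 = 0.11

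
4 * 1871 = 7484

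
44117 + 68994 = 113111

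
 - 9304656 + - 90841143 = -100145799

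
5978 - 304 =5674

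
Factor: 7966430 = 2^1 * 5^1*53^1*15031^1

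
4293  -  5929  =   - 1636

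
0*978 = 0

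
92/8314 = 46/4157 = 0.01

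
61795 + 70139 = 131934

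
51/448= 51/448 =0.11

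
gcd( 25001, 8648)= 23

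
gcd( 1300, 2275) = 325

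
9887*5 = 49435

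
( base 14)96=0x84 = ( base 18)76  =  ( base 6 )340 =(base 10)132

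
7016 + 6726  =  13742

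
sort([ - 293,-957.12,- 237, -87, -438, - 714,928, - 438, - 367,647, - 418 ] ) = [- 957.12, - 714, -438,  -  438, - 418, - 367, - 293, - 237, - 87,647,928 ] 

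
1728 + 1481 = 3209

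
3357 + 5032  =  8389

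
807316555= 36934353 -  - 770382202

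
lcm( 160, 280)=1120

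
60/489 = 20/163 = 0.12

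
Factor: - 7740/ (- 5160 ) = 3/2=2^(-1)*3^1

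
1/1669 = 1/1669 = 0.00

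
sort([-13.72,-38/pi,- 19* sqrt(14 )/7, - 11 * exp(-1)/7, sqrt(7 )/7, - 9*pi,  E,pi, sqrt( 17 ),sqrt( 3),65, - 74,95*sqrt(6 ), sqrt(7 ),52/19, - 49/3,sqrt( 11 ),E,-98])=[-98, - 74, - 9*pi,-49/3, - 13.72, - 38/pi, - 19*sqrt( 14 ) /7, - 11 * exp ( - 1)/7, sqrt(7)/7,sqrt(3 ),sqrt( 7),E,E,52/19, pi,sqrt (11 ),sqrt(17 ),65,95 * sqrt(6)]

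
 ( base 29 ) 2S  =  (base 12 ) 72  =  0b1010110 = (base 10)86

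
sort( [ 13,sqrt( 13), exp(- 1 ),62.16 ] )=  [ exp( - 1),sqrt( 13),13,62.16]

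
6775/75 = 90 + 1/3 = 90.33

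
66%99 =66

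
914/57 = 914/57 = 16.04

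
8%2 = 0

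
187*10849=2028763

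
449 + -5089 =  - 4640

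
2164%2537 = 2164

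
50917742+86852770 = 137770512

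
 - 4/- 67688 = 1/16922 =0.00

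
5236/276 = 1309/69 = 18.97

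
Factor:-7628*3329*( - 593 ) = 15058411916  =  2^2*593^1*1907^1*3329^1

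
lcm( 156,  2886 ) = 5772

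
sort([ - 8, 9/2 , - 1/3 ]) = [ - 8, - 1/3, 9/2] 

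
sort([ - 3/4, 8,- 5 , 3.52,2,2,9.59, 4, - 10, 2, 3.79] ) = [ - 10 ,-5, - 3/4,2 , 2,2, 3.52,3.79 , 4, 8,  9.59 ] 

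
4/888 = 1/222 = 0.00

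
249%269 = 249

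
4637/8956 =4637/8956 = 0.52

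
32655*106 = 3461430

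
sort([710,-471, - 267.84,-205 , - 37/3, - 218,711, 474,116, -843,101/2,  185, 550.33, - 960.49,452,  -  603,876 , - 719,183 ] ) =[-960.49, - 843,-719, - 603, - 471 , - 267.84, - 218, - 205,-37/3,101/2, 116,183,  185,452,474,550.33, 710,711,876 ] 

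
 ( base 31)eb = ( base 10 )445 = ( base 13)283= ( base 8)675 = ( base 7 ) 1204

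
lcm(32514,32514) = 32514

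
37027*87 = 3221349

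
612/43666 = 306/21833= 0.01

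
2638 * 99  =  261162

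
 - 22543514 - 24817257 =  - 47360771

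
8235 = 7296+939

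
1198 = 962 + 236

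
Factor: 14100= 2^2 * 3^1*5^2*47^1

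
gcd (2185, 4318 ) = 1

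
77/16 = 4+13/16 = 4.81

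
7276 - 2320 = 4956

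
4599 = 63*73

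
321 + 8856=9177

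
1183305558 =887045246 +296260312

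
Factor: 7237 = 7237^1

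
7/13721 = 7/13721= 0.00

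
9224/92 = 2306/23 = 100.26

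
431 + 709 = 1140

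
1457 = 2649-1192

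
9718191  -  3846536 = 5871655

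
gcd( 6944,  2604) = 868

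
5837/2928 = 1+2909/2928 = 1.99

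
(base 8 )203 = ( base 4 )2003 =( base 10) 131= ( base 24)5b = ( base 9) 155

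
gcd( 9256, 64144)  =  8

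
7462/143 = 52  +  2/11 = 52.18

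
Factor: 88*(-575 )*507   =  -25654200 = -2^3 * 3^1*5^2*11^1*13^2*23^1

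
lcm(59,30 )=1770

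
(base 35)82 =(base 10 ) 282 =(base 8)432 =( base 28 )a2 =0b100011010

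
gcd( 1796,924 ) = 4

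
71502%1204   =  466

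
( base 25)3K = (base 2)1011111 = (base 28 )3b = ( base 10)95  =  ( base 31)32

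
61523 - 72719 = -11196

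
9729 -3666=6063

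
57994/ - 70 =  - 28997/35 = -828.49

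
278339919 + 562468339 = 840808258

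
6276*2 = 12552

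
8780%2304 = 1868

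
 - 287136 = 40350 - 327486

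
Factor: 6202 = 2^1*7^1*443^1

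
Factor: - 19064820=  - 2^2*3^1*5^1*17^1*18691^1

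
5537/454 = 12 + 89/454 = 12.20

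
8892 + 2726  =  11618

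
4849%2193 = 463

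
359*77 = 27643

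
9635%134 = 121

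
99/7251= 33/2417 =0.01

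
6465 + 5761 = 12226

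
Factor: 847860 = 2^2*3^1 * 5^1*13^1* 1087^1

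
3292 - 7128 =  - 3836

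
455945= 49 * 9305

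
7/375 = 7/375 = 0.02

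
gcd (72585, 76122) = 9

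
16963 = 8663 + 8300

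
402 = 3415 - 3013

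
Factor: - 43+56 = 13^1= 13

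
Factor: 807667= 7^2*53^1*311^1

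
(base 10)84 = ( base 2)1010100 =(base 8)124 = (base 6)220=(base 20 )44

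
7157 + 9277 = 16434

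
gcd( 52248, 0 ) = 52248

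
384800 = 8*48100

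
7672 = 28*274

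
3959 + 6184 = 10143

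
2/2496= 1/1248=0.00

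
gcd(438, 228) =6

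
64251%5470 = 4081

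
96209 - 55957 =40252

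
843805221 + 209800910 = 1053606131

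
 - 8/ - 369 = 8/369  =  0.02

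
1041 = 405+636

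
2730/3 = 910 = 910.00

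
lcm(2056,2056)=2056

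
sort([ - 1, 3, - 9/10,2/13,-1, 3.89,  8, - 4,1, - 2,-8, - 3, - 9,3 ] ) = [ - 9, - 8, - 4 , - 3, - 2, - 1, - 1 , - 9/10, 2/13, 1, 3,  3, 3.89, 8 ]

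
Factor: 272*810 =2^5*3^4*5^1 * 17^1 =220320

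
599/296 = 2+7/296= 2.02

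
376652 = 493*764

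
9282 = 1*9282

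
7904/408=19 + 19/51 = 19.37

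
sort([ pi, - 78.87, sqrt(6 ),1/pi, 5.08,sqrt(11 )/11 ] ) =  [ - 78.87, sqrt( 11 ) /11,1/pi , sqrt(6 ) , pi,5.08] 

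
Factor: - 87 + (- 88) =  - 5^2*7^1 = - 175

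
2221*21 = 46641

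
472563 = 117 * 4039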